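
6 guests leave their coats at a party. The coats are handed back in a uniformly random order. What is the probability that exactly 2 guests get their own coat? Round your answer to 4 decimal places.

0.1875

Choose which 2 of the 6 are fixed: C(6,2) = 15 ways.
The remaining 4 must have no fixed point: D(4) = 9.
P = 15·9/720 = 3/16 ≈ 0.1875.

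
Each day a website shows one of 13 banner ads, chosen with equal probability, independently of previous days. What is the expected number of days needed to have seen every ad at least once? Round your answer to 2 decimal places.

After i distinct types are collected, each trial gives a new one with probability (13−i)/13, so the expected wait for the next new type is 13/(13−i).
E = 13/13 + 13/12 + 13/11 + 13/10 + 13/9 + 13/8 + 13/7 + 13/6 + 13/5 + 13/4 + 13/3 + 13/2 + 13/1 = 1145993/27720 ≈ 41.34.

41.34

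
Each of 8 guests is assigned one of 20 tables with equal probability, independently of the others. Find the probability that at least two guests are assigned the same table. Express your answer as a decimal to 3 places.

0.802

It's easier to compute the probability that all 8 are distinct.
P(all distinct) = 20/20 · 19/20 · ··· · 13/20 ≈ 0.198.
So the probability of at least one match is 1 − 0.198 = 0.802.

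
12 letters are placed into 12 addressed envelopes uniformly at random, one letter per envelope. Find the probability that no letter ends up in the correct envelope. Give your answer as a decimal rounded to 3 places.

This is the derangement probability: permutations of 12 with no fixed point.
D(12) = 12! · (1 − 1/1! + 1/2! − ··· + (−1)^12/12!) = 176214841.
P = 176214841/479001600 = 16019531/43545600 ≈ 0.368.

0.368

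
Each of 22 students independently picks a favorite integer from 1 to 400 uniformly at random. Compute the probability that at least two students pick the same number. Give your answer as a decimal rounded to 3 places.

0.445

It's easier to compute the probability that all 22 are distinct.
P(all distinct) = 400/400 · 399/400 · ··· · 379/400 ≈ 0.555.
So the probability of at least one match is 1 − 0.555 = 0.445.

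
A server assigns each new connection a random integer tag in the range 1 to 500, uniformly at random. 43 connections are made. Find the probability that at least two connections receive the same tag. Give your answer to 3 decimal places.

It's easier to compute the probability that all 43 are distinct.
P(all distinct) = 500/500 · 499/500 · ··· · 458/500 ≈ 0.156.
So the probability of at least one match is 1 − 0.156 = 0.844.

0.844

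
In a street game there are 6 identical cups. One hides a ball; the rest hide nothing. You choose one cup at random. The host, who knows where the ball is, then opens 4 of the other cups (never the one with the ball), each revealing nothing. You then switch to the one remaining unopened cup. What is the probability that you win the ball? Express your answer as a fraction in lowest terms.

5/6

Your original cup holds the ball with probability 1/6, so the other 5 collectively hold it with probability 5/6.
The host can always find 4 empty cups to open, so the reveals don't change that 5/6; it is now spread over the 1 remaining unopened cup.
P(win by switching) = (5/6) · (1/1) = 5/6.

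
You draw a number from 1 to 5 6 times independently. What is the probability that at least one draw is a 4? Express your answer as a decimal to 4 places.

P(no draw is a 4) = (4/5)^6 ≈ 0.2621.
P(at least one) = 1 − 0.2621 = 0.7379.

0.7379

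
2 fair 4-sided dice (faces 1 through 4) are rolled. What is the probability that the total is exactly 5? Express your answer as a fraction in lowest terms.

1/4

There are 4^2 = 16 equally likely outcomes.
The number of ordered 2-tuples from {1,…,4} summing to 5 is 4.
P(sum = 5) = 4/16 = 1/4.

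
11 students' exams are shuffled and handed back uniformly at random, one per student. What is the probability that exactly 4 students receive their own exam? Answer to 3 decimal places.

Choose which 4 of the 11 are fixed: C(11,4) = 330 ways.
The remaining 7 must have no fixed point: D(7) = 1854.
P = 330·1854/39916800 = 103/6720 ≈ 0.015.

0.015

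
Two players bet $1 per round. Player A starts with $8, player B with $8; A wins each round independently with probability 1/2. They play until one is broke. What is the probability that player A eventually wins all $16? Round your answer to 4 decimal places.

With a fair step, P(i) = ½P(i−1) + ½P(i+1) with P(0)=0, P(16)=1 has the linear solution P(i) = i/16.
P(8) = 8/16 = 1/2 ≈ 0.5000.

0.5000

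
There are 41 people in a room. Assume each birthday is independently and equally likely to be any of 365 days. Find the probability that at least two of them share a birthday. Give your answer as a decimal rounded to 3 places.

0.903

It's easier to compute the probability that all 41 are distinct.
P(all distinct) = 365/365 · 364/365 · ··· · 325/365 ≈ 0.097.
So the probability of at least one match is 1 − 0.097 = 0.903.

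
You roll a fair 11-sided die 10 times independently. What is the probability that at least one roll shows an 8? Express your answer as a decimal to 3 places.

0.614

P(no roll shows an 8) = (10/11)^10 ≈ 0.386.
P(at least one) = 1 − 0.386 = 0.614.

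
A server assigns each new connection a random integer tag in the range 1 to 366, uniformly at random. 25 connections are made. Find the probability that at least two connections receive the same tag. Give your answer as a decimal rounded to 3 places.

0.568

It's easier to compute the probability that all 25 are distinct.
P(all distinct) = 366/366 · 365/366 · ··· · 342/366 ≈ 0.432.
So the probability of at least one match is 1 − 0.432 = 0.568.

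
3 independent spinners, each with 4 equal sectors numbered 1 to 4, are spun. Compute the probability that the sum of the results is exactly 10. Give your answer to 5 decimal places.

There are 4^3 = 64 equally likely outcomes.
The number of ordered 3-tuples from {1,…,4} summing to 10 is 6.
P(sum = 10) = 6/64 = 3/32 ≈ 0.09375.

0.09375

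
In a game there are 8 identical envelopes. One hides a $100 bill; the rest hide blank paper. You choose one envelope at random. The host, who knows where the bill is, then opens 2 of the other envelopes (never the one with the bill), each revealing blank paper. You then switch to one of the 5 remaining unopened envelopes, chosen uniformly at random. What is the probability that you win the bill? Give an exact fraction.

Your original envelope holds the bill with probability 1/8, so the other 7 collectively hold it with probability 7/8.
The host can always find 2 empty envelopes to open, so the reveals don't change that 7/8; it is now spread over the 5 remaining unopened envelopes.
P(win by switching) = (7/8) · (1/5) = 7/40.

7/40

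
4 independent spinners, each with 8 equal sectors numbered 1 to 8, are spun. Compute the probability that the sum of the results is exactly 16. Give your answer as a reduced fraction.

There are 8^4 = 4096 equally likely outcomes.
The number of ordered 4-tuples from {1,…,8} summing to 16 is 315.
P(sum = 16) = 315/4096.

315/4096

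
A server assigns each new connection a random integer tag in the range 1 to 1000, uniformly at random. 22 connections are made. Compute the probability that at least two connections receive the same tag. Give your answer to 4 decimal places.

0.2076

It's easier to compute the probability that all 22 are distinct.
P(all distinct) = 1000/1000 · 999/1000 · ··· · 979/1000 ≈ 0.7924.
So the probability of at least one match is 1 − 0.7924 = 0.2076.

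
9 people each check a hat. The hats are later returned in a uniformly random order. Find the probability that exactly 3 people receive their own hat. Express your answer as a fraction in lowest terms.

Choose which 3 of the 9 are fixed: C(9,3) = 84 ways.
The remaining 6 must have no fixed point: D(6) = 265.
P = 84·265/362880 = 53/864.

53/864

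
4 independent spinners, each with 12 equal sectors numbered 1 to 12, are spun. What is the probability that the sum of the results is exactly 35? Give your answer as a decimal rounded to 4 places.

0.0262

There are 12^4 = 20736 equally likely outcomes.
The number of ordered 4-tuples from {1,…,12} summing to 35 is 544.
P(sum = 35) = 544/20736 = 17/648 ≈ 0.0262.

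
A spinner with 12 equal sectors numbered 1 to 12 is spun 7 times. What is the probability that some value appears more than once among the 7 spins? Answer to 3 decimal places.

0.889

P(all 7 different) = 12/12 · 11/12 · ··· · 6/12 ≈ 0.111.
P(at least two equal) = 1 − 0.111 = 0.889.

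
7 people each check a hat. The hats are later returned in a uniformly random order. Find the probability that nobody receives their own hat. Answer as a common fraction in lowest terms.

This is the derangement probability: permutations of 7 with no fixed point.
D(7) = 7! · (1 − 1/1! + 1/2! − ··· + (−1)^7/7!) = 1854.
P = 1854/5040 = 103/280.

103/280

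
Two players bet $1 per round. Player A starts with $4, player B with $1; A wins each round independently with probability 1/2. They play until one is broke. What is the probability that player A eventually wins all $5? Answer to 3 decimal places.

0.800

With a fair step, P(i) = ½P(i−1) + ½P(i+1) with P(0)=0, P(5)=1 has the linear solution P(i) = i/5.
P(4) = 4/5 ≈ 0.800.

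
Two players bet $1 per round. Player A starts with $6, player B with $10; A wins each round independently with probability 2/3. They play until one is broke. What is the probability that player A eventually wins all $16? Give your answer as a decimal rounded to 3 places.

Let r = q/p = (1/3)/(2/3) = 1/2. The recurrence P(i) = p·P(i+1) + q·P(i−1) with P(0)=0, P(16)=1 gives P(i) = (1 − r^i)/(1 − r^16).
P(6) = (1 − (1/2)^6) / (1 − (1/2)^16) = 21504/21845 ≈ 0.984.

0.984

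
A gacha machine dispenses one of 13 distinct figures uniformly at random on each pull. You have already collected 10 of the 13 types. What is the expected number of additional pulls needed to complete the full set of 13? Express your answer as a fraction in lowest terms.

Starting from 10 distinct types, each trial gives a new one with probability (13−i)/13 when i types are held, so the wait for the next new type is 13/(13−i).
E = 13/3 + 13/2 + 13/1 = 143/6.

143/6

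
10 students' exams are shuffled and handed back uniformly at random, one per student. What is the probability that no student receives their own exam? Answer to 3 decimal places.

0.368

This is the derangement probability: permutations of 10 with no fixed point.
D(10) = 10! · (1 − 1/1! + 1/2! − ··· + (−1)^10/10!) = 1334961.
P = 1334961/3628800 = 16481/44800 ≈ 0.368.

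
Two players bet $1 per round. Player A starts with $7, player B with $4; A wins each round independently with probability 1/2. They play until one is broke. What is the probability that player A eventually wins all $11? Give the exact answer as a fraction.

7/11

With a fair step, P(i) = ½P(i−1) + ½P(i+1) with P(0)=0, P(11)=1 has the linear solution P(i) = i/11.
P(7) = 7/11.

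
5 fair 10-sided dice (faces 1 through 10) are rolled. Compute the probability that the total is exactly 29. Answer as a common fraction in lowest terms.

47/800

There are 10^5 = 100000 equally likely outcomes.
The number of ordered 5-tuples from {1,…,10} summing to 29 is 5875.
P(sum = 29) = 5875/100000 = 47/800.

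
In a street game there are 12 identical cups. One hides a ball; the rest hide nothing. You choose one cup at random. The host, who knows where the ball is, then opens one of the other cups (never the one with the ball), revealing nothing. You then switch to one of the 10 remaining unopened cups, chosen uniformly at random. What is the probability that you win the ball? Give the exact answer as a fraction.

11/120

Your original cup holds the ball with probability 1/12, so the other 11 collectively hold it with probability 11/12.
The host can always find an empty cup to open, so this doesn't change that 11/12; it is now spread over the 10 remaining unopened cups.
P(win by switching) = (11/12) · (1/10) = 11/120.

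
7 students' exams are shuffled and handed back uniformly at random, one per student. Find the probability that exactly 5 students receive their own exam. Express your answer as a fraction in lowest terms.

Choose which 5 of the 7 are fixed: C(7,5) = 21 ways.
The remaining 2 must have no fixed point: D(2) = 1.
P = 21·1/5040 = 1/240.

1/240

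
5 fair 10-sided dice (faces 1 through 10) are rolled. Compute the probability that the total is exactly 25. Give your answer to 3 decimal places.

There are 10^5 = 100000 equally likely outcomes.
The number of ordered 5-tuples from {1,…,10} summing to 25 is 5631.
P(sum = 25) = 5631/100000 ≈ 0.056.

0.056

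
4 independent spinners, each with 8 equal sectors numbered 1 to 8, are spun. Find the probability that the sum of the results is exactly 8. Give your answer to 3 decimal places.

There are 8^4 = 4096 equally likely outcomes.
The number of ordered 4-tuples from {1,…,8} summing to 8 is 35.
P(sum = 8) = 35/4096 ≈ 0.009.

0.009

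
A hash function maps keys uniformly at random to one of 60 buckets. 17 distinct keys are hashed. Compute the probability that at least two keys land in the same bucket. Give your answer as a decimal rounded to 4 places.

0.9186

It's easier to compute the probability that all 17 are distinct.
P(all distinct) = 60/60 · 59/60 · ··· · 44/60 ≈ 0.0814.
So the probability of at least one match is 1 − 0.0814 = 0.9186.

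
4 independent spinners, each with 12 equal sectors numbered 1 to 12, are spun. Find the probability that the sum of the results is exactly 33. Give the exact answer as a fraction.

23/648

There are 12^4 = 20736 equally likely outcomes.
The number of ordered 4-tuples from {1,…,12} summing to 33 is 736.
P(sum = 33) = 736/20736 = 23/648.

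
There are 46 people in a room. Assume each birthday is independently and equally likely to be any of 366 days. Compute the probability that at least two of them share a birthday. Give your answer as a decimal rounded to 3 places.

0.948

It's easier to compute the probability that all 46 are distinct.
P(all distinct) = 366/366 · 365/366 · ··· · 321/366 ≈ 0.052.
So the probability of at least one match is 1 − 0.052 = 0.948.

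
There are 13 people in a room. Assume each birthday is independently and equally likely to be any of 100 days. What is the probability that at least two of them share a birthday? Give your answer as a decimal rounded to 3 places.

0.557

It's easier to compute the probability that all 13 are distinct.
P(all distinct) = 100/100 · 99/100 · ··· · 88/100 ≈ 0.443.
So the probability of at least one match is 1 − 0.443 = 0.557.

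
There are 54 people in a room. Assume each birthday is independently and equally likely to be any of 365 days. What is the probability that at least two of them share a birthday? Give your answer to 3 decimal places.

It's easier to compute the probability that all 54 are distinct.
P(all distinct) = 365/365 · 364/365 · ··· · 312/365 ≈ 0.016.
So the probability of at least one match is 1 − 0.016 = 0.984.

0.984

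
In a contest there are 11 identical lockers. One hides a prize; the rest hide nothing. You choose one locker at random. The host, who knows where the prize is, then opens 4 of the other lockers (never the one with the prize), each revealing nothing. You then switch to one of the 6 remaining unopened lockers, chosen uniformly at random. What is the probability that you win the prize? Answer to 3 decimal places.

0.152

Your original locker holds the prize with probability 1/11, so the other 10 collectively hold it with probability 10/11.
The host can always find 4 empty lockers to open, so the reveals don't change that 10/11; it is now spread over the 6 remaining unopened lockers.
P(win by switching) = (10/11) · (1/6) = 5/33 ≈ 0.152.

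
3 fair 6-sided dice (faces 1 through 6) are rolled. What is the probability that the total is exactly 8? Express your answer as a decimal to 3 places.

There are 6^3 = 216 equally likely outcomes.
The number of ordered 3-tuples from {1,…,6} summing to 8 is 21.
P(sum = 8) = 21/216 = 7/72 ≈ 0.097.

0.097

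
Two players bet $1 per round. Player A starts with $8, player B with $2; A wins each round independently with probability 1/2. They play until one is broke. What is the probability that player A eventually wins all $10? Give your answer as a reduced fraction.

With a fair step, P(i) = ½P(i−1) + ½P(i+1) with P(0)=0, P(10)=1 has the linear solution P(i) = i/10.
P(8) = 8/10 = 4/5.

4/5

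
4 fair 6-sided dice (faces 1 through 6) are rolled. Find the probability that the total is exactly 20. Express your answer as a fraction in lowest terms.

There are 6^4 = 1296 equally likely outcomes.
The number of ordered 4-tuples from {1,…,6} summing to 20 is 35.
P(sum = 20) = 35/1296.

35/1296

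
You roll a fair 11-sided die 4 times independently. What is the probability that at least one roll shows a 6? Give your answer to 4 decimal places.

P(no roll shows a 6) = (10/11)^4 ≈ 0.6830.
P(at least one) = 1 − 0.6830 = 0.3170.

0.3170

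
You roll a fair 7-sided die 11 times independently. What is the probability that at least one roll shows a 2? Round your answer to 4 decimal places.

0.8165

P(no roll shows a 2) = (6/7)^11 ≈ 0.1835.
P(at least one) = 1 − 0.1835 = 0.8165.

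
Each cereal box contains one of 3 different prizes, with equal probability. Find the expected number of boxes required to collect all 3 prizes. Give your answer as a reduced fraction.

After i distinct types are collected, each trial gives a new one with probability (3−i)/3, so the expected wait for the next new type is 3/(3−i).
E = 3/3 + 3/2 + 3/1 = 11/2.

11/2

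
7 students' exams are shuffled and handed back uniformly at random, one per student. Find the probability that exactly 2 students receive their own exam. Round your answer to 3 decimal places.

0.183

Choose which 2 of the 7 are fixed: C(7,2) = 21 ways.
The remaining 5 must have no fixed point: D(5) = 44.
P = 21·44/5040 = 11/60 ≈ 0.183.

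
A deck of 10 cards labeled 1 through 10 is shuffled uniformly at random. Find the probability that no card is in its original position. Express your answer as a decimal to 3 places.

0.368

This is the derangement probability: permutations of 10 with no fixed point.
D(10) = 10! · (1 − 1/1! + 1/2! − ··· + (−1)^10/10!) = 1334961.
P = 1334961/3628800 = 16481/44800 ≈ 0.368.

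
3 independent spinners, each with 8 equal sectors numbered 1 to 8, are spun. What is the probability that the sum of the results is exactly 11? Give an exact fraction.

There are 8^3 = 512 equally likely outcomes.
The number of ordered 3-tuples from {1,…,8} summing to 11 is 42.
P(sum = 11) = 42/512 = 21/256.

21/256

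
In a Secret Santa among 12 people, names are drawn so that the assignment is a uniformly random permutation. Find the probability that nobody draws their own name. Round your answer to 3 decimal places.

0.368

This is the derangement probability: permutations of 12 with no fixed point.
D(12) = 12! · (1 − 1/1! + 1/2! − ··· + (−1)^12/12!) = 176214841.
P = 176214841/479001600 = 16019531/43545600 ≈ 0.368.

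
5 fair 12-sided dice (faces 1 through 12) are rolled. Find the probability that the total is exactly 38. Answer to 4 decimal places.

There are 12^5 = 248832 equally likely outcomes.
The number of ordered 5-tuples from {1,…,12} summing to 38 is 9945.
P(sum = 38) = 9945/248832 = 1105/27648 ≈ 0.0400.

0.0400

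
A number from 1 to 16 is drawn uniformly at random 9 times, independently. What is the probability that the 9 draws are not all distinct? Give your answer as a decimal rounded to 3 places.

0.940

P(all 9 different) = 16/16 · 15/16 · ··· · 8/16 ≈ 0.060.
P(at least two equal) = 1 − 0.060 = 0.940.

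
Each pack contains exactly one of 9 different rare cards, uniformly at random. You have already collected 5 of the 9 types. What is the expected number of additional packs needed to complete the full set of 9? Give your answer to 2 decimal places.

18.75

Starting from 5 distinct types, each trial gives a new one with probability (9−i)/9 when i types are held, so the wait for the next new type is 9/(9−i).
E = 9/4 + 9/3 + 9/2 + 9/1 = 75/4 ≈ 18.75.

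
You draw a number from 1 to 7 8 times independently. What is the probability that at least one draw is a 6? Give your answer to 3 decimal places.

P(no draw is a 6) = (6/7)^8 ≈ 0.291.
P(at least one) = 1 − 0.291 = 0.709.

0.709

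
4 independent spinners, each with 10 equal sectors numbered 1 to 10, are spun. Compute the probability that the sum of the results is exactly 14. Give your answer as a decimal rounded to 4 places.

0.0282

There are 10^4 = 10000 equally likely outcomes.
The number of ordered 4-tuples from {1,…,10} summing to 14 is 282.
P(sum = 14) = 282/10000 = 141/5000 ≈ 0.0282.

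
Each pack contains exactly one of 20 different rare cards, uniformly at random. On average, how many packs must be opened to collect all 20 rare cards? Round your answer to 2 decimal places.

71.95

After i distinct types are collected, each trial gives a new one with probability (20−i)/20, so the expected wait for the next new type is 20/(20−i).
E = 20/20 + 20/19 + 20/18 + 20/17 + 20/16 + 20/15 + 20/14 + 20/13 + 20/12 + 20/11 + 20/10 + 20/9 + 20/8 + 20/7 + 20/6 + 20/5 + 20/4 + 20/3 + 20/2 + 20/1 = 279175675/3879876 ≈ 71.95.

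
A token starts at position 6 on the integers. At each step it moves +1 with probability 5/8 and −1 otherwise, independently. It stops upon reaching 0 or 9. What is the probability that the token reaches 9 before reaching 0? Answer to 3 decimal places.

Let r = q/p = (3/8)/(5/8) = 3/5. The recurrence P(i) = p·P(i+1) + q·P(i−1) with P(0)=0, P(9)=1 gives P(i) = (1 − r^i)/(1 − r^9).
P(6) = (1 − (3/5)^6) / (1 − (3/5)^9) = 19000/19729 ≈ 0.963.

0.963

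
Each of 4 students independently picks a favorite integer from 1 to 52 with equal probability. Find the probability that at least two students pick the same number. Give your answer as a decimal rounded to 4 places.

It's easier to compute the probability that all 4 are distinct.
P(all distinct) = 52/52 · 51/52 · ··· · 49/52 ≈ 0.8886.
So the probability of at least one match is 1 − 0.8886 = 0.1114.

0.1114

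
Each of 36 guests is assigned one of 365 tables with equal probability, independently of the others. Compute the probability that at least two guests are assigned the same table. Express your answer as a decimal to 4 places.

0.8322

It's easier to compute the probability that all 36 are distinct.
P(all distinct) = 365/365 · 364/365 · ··· · 330/365 ≈ 0.1678.
So the probability of at least one match is 1 − 0.1678 = 0.8322.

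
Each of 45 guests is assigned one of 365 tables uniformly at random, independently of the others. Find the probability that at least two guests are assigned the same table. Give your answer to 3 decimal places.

It's easier to compute the probability that all 45 are distinct.
P(all distinct) = 365/365 · 364/365 · ··· · 321/365 ≈ 0.059.
So the probability of at least one match is 1 − 0.059 = 0.941.

0.941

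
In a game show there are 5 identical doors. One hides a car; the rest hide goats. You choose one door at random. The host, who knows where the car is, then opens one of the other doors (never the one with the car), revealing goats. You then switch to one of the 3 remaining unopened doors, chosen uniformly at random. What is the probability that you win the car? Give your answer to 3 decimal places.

Your original door holds the car with probability 1/5, so the other 4 collectively hold it with probability 4/5.
The host can always find an empty door to open, so this doesn't change that 4/5; it is now spread over the 3 remaining unopened doors.
P(win by switching) = (4/5) · (1/3) = 4/15 ≈ 0.267.

0.267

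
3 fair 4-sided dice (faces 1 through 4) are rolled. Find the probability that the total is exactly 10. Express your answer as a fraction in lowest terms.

3/32

There are 4^3 = 64 equally likely outcomes.
The number of ordered 3-tuples from {1,…,4} summing to 10 is 6.
P(sum = 10) = 6/64 = 3/32.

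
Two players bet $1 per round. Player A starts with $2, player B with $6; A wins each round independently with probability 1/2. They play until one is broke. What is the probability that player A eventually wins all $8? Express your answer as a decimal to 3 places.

0.250

With a fair step, P(i) = ½P(i−1) + ½P(i+1) with P(0)=0, P(8)=1 has the linear solution P(i) = i/8.
P(2) = 2/8 = 1/4 ≈ 0.250.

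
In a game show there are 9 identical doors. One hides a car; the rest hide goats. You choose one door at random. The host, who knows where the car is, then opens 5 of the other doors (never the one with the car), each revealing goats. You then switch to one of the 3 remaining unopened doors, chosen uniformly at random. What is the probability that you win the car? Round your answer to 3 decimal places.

Your original door holds the car with probability 1/9, so the other 8 collectively hold it with probability 8/9.
The host can always find 5 empty doors to open, so the reveals don't change that 8/9; it is now spread over the 3 remaining unopened doors.
P(win by switching) = (8/9) · (1/3) = 8/27 ≈ 0.296.

0.296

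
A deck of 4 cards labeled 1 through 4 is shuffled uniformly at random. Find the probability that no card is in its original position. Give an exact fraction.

This is the derangement probability: permutations of 4 with no fixed point.
D(4) = 4! · (1 − 1/1! + 1/2! − ··· + (−1)^4/4!) = 9.
P = 9/24 = 3/8.

3/8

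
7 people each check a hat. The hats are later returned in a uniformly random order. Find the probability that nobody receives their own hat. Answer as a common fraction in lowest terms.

103/280

This is the derangement probability: permutations of 7 with no fixed point.
D(7) = 7! · (1 − 1/1! + 1/2! − ··· + (−1)^7/7!) = 1854.
P = 1854/5040 = 103/280.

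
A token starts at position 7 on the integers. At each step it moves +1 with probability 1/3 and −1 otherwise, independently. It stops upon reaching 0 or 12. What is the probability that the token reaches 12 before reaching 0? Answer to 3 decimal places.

Let r = q/p = (2/3)/(1/3) = 2. The recurrence P(i) = p·P(i+1) + q·P(i−1) with P(0)=0, P(12)=1 gives P(i) = (1 − r^i)/(1 − r^12).
P(7) = (1 − (2)^7) / (1 − (2)^12) = 127/4095 ≈ 0.031.

0.031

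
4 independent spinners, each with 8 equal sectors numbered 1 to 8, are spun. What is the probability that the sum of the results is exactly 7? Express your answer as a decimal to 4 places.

There are 8^4 = 4096 equally likely outcomes.
The number of ordered 4-tuples from {1,…,8} summing to 7 is 20.
P(sum = 7) = 20/4096 = 5/1024 ≈ 0.0049.

0.0049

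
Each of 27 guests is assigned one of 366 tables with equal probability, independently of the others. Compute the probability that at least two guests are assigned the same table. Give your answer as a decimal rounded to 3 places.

It's easier to compute the probability that all 27 are distinct.
P(all distinct) = 366/366 · 365/366 · ··· · 340/366 ≈ 0.374.
So the probability of at least one match is 1 − 0.374 = 0.626.

0.626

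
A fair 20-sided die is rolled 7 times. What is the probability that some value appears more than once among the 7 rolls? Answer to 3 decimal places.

0.695

P(all 7 different) = 20/20 · 19/20 · ··· · 14/20 ≈ 0.305.
P(at least two equal) = 1 − 0.305 = 0.695.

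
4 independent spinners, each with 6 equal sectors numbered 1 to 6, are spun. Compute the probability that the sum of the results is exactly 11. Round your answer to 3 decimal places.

0.080

There are 6^4 = 1296 equally likely outcomes.
The number of ordered 4-tuples from {1,…,6} summing to 11 is 104.
P(sum = 11) = 104/1296 = 13/162 ≈ 0.080.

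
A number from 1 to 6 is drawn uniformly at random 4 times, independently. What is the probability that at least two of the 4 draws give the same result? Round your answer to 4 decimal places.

P(all 4 different) = 6/6 · 5/6 · ··· · 3/6 ≈ 0.2778.
P(at least two equal) = 1 − 0.2778 = 0.7222.

0.7222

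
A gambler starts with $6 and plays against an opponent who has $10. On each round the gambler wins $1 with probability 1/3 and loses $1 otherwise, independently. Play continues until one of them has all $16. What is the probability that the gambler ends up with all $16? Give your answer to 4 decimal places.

Let r = q/p = (2/3)/(1/3) = 2. The recurrence P(i) = p·P(i+1) + q·P(i−1) with P(0)=0, P(16)=1 gives P(i) = (1 − r^i)/(1 − r^16).
P(6) = (1 − (2)^6) / (1 − (2)^16) = 21/21845 ≈ 0.0010.

0.0010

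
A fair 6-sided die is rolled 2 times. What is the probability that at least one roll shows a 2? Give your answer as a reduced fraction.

11/36

P(no roll shows a 2) = (5/6)^2 = 25/36.
P(at least one) = 1 − 25/36 = 11/36.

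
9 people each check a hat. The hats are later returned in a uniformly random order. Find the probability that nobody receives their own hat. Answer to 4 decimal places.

0.3679

This is the derangement probability: permutations of 9 with no fixed point.
D(9) = 9! · (1 − 1/1! + 1/2! − ··· + (−1)^9/9!) = 133496.
P = 133496/362880 = 16687/45360 ≈ 0.3679.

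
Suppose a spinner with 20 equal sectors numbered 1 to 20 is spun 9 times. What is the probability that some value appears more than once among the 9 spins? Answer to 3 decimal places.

P(all 9 different) = 20/20 · 19/20 · ··· · 12/20 ≈ 0.119.
P(at least two equal) = 1 − 0.119 = 0.881.

0.881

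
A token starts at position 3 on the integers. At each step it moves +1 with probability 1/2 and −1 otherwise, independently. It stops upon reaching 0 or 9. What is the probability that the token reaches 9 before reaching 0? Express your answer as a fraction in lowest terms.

1/3

With a fair step, P(i) = ½P(i−1) + ½P(i+1) with P(0)=0, P(9)=1 has the linear solution P(i) = i/9.
P(3) = 3/9 = 1/3.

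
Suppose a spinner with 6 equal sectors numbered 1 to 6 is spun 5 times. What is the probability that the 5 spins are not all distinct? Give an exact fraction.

49/54

P(all 5 different) = 6/6 · 5/6 · ··· · 2/6 = 5/54.
P(at least two equal) = 1 − 5/54 = 49/54.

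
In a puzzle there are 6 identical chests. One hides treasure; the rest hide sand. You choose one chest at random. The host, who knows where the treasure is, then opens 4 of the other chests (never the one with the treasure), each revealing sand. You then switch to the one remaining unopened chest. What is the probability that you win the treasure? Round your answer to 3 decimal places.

0.833

Your original chest holds the treasure with probability 1/6, so the other 5 collectively hold it with probability 5/6.
The host can always find 4 empty chests to open, so the reveals don't change that 5/6; it is now spread over the 1 remaining unopened chest.
P(win by switching) = (5/6) · (1/1) = 5/6 ≈ 0.833.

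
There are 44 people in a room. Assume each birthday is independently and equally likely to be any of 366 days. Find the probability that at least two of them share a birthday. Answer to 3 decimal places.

0.932

It's easier to compute the probability that all 44 are distinct.
P(all distinct) = 366/366 · 365/366 · ··· · 323/366 ≈ 0.068.
So the probability of at least one match is 1 − 0.068 = 0.932.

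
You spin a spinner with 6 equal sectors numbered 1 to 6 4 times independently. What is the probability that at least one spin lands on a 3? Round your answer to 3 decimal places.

P(no spin lands on a 3) = (5/6)^4 ≈ 0.482.
P(at least one) = 1 − 0.482 = 0.518.

0.518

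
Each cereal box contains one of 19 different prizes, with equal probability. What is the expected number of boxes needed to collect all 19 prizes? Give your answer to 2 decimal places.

67.41

After i distinct types are collected, each trial gives a new one with probability (19−i)/19, so the expected wait for the next new type is 19/(19−i).
E = 19/19 + 19/18 + 19/17 + 19/16 + 19/15 + 19/14 + 19/13 + 19/12 + 19/11 + 19/10 + 19/9 + 19/8 + 19/7 + 19/6 + 19/5 + 19/4 + 19/3 + 19/2 + 19/1 = 275295799/4084080 ≈ 67.41.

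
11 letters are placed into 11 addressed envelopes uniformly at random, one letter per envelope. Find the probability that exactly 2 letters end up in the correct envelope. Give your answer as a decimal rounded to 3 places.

0.184

Choose which 2 of the 11 are fixed: C(11,2) = 55 ways.
The remaining 9 must have no fixed point: D(9) = 133496.
P = 55·133496/39916800 = 16687/90720 ≈ 0.184.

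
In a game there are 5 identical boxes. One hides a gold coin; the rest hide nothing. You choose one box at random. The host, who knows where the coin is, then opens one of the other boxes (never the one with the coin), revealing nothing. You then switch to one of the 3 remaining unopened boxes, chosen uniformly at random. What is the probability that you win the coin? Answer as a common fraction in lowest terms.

4/15

Your original box holds the coin with probability 1/5, so the other 4 collectively hold it with probability 4/5.
The host can always find an empty box to open, so this doesn't change that 4/5; it is now spread over the 3 remaining unopened boxes.
P(win by switching) = (4/5) · (1/3) = 4/15.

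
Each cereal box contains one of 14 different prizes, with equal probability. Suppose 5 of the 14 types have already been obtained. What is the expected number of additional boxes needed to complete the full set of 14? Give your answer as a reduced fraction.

Starting from 5 distinct types, each trial gives a new one with probability (14−i)/14 when i types are held, so the wait for the next new type is 14/(14−i).
E = 14/9 + 14/8 + 14/7 + 14/6 + 14/5 + 14/4 + 14/3 + 14/2 + 14/1 = 7129/180.

7129/180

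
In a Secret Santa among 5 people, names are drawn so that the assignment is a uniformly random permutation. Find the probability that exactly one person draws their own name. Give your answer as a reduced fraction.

Choose which one is fixed: C(5,1) = 5 ways.
The remaining 4 must have no fixed point: D(4) = 9.
P = 5·9/120 = 3/8.

3/8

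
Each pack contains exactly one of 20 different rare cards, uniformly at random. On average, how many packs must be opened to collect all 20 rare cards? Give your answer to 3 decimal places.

After i distinct types are collected, each trial gives a new one with probability (20−i)/20, so the expected wait for the next new type is 20/(20−i).
E = 20/20 + 20/19 + 20/18 + 20/17 + 20/16 + 20/15 + 20/14 + 20/13 + 20/12 + 20/11 + 20/10 + 20/9 + 20/8 + 20/7 + 20/6 + 20/5 + 20/4 + 20/3 + 20/2 + 20/1 = 279175675/3879876 ≈ 71.955.

71.955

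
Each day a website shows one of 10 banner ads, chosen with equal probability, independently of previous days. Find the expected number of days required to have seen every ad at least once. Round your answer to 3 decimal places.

After i distinct types are collected, each trial gives a new one with probability (10−i)/10, so the expected wait for the next new type is 10/(10−i).
E = 10/10 + 10/9 + 10/8 + 10/7 + 10/6 + 10/5 + 10/4 + 10/3 + 10/2 + 10/1 = 7381/252 ≈ 29.290.

29.290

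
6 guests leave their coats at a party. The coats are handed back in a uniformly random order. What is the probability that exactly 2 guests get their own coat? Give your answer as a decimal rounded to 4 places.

Choose which 2 of the 6 are fixed: C(6,2) = 15 ways.
The remaining 4 must have no fixed point: D(4) = 9.
P = 15·9/720 = 3/16 ≈ 0.1875.

0.1875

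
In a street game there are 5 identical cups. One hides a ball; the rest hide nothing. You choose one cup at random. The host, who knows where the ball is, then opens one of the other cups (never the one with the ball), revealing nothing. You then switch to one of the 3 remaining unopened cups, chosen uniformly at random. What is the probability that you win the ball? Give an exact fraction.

4/15

Your original cup holds the ball with probability 1/5, so the other 4 collectively hold it with probability 4/5.
The host can always find an empty cup to open, so this doesn't change that 4/5; it is now spread over the 3 remaining unopened cups.
P(win by switching) = (4/5) · (1/3) = 4/15.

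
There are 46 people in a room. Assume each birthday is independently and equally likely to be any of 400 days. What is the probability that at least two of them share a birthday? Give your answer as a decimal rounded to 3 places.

0.932

It's easier to compute the probability that all 46 are distinct.
P(all distinct) = 400/400 · 399/400 · ··· · 355/400 ≈ 0.068.
So the probability of at least one match is 1 − 0.068 = 0.932.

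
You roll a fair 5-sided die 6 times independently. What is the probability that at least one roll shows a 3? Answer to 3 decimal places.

P(no roll shows a 3) = (4/5)^6 ≈ 0.262.
P(at least one) = 1 − 0.262 = 0.738.

0.738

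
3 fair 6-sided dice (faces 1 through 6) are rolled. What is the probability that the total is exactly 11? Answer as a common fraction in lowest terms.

There are 6^3 = 216 equally likely outcomes.
The number of ordered 3-tuples from {1,…,6} summing to 11 is 27.
P(sum = 11) = 27/216 = 1/8.

1/8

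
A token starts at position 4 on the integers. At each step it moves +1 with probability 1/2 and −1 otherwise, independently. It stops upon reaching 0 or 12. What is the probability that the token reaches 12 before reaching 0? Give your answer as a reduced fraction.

1/3

With a fair step, P(i) = ½P(i−1) + ½P(i+1) with P(0)=0, P(12)=1 has the linear solution P(i) = i/12.
P(4) = 4/12 = 1/3.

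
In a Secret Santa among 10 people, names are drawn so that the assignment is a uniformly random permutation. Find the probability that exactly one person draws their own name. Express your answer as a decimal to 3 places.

Choose which one is fixed: C(10,1) = 10 ways.
The remaining 9 must have no fixed point: D(9) = 133496.
P = 10·133496/3628800 = 16687/45360 ≈ 0.368.

0.368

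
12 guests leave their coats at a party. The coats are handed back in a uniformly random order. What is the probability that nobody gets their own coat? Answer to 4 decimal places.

0.3679

This is the derangement probability: permutations of 12 with no fixed point.
D(12) = 12! · (1 − 1/1! + 1/2! − ··· + (−1)^12/12!) = 176214841.
P = 176214841/479001600 = 16019531/43545600 ≈ 0.3679.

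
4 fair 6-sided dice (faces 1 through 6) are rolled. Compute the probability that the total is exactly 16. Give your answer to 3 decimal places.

0.096

There are 6^4 = 1296 equally likely outcomes.
The number of ordered 4-tuples from {1,…,6} summing to 16 is 125.
P(sum = 16) = 125/1296 ≈ 0.096.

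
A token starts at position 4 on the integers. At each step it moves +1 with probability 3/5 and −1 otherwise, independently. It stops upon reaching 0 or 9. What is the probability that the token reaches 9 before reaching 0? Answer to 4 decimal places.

0.8239

Let r = q/p = (2/5)/(3/5) = 2/3. The recurrence P(i) = p·P(i+1) + q·P(i−1) with P(0)=0, P(9)=1 gives P(i) = (1 − r^i)/(1 − r^9).
P(4) = (1 − (2/3)^4) / (1 − (2/3)^9) = 15795/19171 ≈ 0.8239.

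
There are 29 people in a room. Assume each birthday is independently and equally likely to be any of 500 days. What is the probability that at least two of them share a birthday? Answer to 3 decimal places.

0.563

It's easier to compute the probability that all 29 are distinct.
P(all distinct) = 500/500 · 499/500 · ··· · 472/500 ≈ 0.437.
So the probability of at least one match is 1 − 0.437 = 0.563.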